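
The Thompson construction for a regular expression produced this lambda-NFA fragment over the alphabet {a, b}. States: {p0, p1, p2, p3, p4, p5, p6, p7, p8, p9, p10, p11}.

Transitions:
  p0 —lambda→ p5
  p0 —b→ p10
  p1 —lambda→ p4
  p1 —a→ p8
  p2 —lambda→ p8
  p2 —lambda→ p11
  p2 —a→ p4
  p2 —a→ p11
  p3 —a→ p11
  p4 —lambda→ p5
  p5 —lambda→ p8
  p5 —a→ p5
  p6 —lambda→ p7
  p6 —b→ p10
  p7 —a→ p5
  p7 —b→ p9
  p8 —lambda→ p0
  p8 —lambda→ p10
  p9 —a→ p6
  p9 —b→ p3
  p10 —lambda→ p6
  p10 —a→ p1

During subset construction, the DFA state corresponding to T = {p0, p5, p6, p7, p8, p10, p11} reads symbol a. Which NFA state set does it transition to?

{p0, p1, p4, p5, p6, p7, p8, p10}

p5 on a → {p5}.
p7 on a → {p5}.
p10 on a → {p1}.
No a-transition from p0, p6, p8, p11.
Union after reading a: {p1, p5}.
Now take the lambda-closure:
From p1 via lambda: add p4.
From p5 via lambda: add p8.
From p8 via lambda: add p0, p10.
From p10 via lambda: add p6.
From p6 via lambda: add p7.
No new states can be added; the closed set is {p0, p1, p4, p5, p6, p7, p8, p10}.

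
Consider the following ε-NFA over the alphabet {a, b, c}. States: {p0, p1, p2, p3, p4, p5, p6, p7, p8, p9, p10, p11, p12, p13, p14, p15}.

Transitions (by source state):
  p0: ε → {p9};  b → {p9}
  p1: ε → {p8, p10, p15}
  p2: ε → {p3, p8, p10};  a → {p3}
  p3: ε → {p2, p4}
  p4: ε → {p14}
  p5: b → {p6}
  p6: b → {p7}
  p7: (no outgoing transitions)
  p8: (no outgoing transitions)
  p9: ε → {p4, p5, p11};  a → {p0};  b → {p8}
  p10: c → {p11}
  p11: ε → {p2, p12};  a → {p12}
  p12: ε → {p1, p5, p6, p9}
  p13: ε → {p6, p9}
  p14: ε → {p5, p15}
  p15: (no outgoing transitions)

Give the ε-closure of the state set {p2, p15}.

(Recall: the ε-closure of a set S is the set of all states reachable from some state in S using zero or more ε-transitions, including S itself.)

Start with {p2, p15}.
From p2 via ε: add p3, p8, p10.
From p3 via ε: add p4.
From p4 via ε: add p14.
From p14 via ε: add p5.
No new states can be added; the closed set is {p2, p3, p4, p5, p8, p10, p14, p15}.

{p2, p3, p4, p5, p8, p10, p14, p15}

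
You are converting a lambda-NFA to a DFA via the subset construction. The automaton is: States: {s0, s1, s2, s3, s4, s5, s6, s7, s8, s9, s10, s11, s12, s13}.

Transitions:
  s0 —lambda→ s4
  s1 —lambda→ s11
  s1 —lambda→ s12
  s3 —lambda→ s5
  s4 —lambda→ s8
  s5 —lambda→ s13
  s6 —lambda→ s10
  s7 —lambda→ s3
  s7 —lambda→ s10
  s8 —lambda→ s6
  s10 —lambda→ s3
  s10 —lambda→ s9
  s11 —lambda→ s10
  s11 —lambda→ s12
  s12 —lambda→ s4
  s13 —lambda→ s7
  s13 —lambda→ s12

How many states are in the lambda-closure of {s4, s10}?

10

Start with {s4, s10}.
From s4 via lambda: add s8.
From s10 via lambda: add s3, s9.
From s3 via lambda: add s5.
From s8 via lambda: add s6.
From s5 via lambda: add s13.
From s13 via lambda: add s7, s12.
lambda-closure = {s3, s4, s5, s6, s7, s8, s9, s10, s12, s13}, which has 10 states.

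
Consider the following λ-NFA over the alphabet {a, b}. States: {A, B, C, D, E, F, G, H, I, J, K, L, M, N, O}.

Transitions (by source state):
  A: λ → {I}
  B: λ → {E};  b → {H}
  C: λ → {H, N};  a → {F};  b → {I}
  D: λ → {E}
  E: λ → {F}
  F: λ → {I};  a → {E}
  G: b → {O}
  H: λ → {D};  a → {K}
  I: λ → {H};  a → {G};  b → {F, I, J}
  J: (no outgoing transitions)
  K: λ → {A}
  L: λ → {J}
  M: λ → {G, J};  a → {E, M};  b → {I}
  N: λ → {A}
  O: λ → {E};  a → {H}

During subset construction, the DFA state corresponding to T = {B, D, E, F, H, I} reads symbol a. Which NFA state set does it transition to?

F on a → {E}.
H on a → {K}.
I on a → {G}.
No a-transition from B, D, E.
Union after reading a: {E, G, K}.
Now take the λ-closure:
From E via λ: add F.
From K via λ: add A.
From A via λ: add I.
From I via λ: add H.
From H via λ: add D.
No new states can be added; the closed set is {A, D, E, F, G, H, I, K}.

{A, D, E, F, G, H, I, K}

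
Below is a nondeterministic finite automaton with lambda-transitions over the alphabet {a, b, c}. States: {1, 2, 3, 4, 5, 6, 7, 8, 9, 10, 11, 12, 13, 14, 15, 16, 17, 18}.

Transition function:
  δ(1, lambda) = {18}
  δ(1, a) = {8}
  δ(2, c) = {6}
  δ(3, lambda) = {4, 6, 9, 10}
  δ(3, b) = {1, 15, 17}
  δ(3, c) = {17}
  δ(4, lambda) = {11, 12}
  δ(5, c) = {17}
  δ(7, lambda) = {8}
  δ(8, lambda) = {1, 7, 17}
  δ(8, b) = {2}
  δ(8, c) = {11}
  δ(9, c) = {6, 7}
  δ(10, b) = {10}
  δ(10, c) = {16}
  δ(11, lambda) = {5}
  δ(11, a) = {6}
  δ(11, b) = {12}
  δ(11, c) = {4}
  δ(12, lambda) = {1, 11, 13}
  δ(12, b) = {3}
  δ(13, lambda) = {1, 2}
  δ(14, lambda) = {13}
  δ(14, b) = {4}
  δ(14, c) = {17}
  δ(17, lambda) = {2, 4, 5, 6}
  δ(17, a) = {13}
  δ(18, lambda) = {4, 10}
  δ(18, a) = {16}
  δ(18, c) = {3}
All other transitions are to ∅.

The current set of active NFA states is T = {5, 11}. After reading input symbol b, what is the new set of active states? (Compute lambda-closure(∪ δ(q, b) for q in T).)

{1, 2, 4, 5, 10, 11, 12, 13, 18}

11 on b → {12}.
No b-transition from 5.
Union after reading b: {12}.
Now take the lambda-closure:
From 12 via lambda: add 1, 11, 13.
From 1 via lambda: add 18.
From 11 via lambda: add 5.
From 13 via lambda: add 2.
From 18 via lambda: add 4, 10.
No new states can be added; the closed set is {1, 2, 4, 5, 10, 11, 12, 13, 18}.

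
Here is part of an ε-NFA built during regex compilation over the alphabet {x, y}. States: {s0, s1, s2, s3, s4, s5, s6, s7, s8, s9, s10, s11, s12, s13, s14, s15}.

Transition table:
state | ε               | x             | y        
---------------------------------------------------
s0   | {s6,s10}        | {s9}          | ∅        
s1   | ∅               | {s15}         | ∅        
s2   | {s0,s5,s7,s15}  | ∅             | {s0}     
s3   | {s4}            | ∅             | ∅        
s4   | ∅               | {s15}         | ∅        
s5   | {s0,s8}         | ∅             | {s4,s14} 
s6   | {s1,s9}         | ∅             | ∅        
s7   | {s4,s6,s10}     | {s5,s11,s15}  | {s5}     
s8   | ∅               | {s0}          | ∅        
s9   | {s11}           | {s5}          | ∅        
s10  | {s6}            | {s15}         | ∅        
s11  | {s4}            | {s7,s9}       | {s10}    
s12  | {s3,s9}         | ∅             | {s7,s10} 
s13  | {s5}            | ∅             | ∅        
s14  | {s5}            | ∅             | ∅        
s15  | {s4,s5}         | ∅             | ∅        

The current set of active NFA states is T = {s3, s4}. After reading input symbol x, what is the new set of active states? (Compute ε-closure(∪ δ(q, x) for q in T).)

{s0, s1, s4, s5, s6, s8, s9, s10, s11, s15}

s4 on x → {s15}.
No x-transition from s3.
Union after reading x: {s15}.
Now take the ε-closure:
From s15 via ε: add s4, s5.
From s5 via ε: add s0, s8.
From s0 via ε: add s6, s10.
From s6 via ε: add s1, s9.
From s9 via ε: add s11.
No new states can be added; the closed set is {s0, s1, s4, s5, s6, s8, s9, s10, s11, s15}.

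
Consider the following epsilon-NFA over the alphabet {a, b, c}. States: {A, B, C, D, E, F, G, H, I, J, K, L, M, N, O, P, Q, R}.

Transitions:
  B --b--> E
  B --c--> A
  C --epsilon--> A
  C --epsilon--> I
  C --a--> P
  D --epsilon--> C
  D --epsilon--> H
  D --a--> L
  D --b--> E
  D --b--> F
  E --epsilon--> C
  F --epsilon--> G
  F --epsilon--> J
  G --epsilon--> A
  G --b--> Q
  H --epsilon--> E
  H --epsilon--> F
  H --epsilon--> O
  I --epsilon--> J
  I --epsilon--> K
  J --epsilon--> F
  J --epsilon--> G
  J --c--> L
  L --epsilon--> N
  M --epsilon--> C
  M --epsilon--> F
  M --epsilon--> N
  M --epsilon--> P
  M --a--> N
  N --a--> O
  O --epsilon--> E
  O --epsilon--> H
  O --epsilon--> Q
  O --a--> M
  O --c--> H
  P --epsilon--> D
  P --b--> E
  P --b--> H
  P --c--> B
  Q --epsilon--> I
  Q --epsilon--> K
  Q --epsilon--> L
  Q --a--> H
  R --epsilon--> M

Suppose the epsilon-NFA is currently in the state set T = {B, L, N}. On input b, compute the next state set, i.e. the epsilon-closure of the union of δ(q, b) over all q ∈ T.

B on b → {E}.
No b-transition from L, N.
Union after reading b: {E}.
Now take the epsilon-closure:
From E via epsilon: add C.
From C via epsilon: add A, I.
From I via epsilon: add J, K.
From J via epsilon: add F, G.
No new states can be added; the closed set is {A, C, E, F, G, I, J, K}.

{A, C, E, F, G, I, J, K}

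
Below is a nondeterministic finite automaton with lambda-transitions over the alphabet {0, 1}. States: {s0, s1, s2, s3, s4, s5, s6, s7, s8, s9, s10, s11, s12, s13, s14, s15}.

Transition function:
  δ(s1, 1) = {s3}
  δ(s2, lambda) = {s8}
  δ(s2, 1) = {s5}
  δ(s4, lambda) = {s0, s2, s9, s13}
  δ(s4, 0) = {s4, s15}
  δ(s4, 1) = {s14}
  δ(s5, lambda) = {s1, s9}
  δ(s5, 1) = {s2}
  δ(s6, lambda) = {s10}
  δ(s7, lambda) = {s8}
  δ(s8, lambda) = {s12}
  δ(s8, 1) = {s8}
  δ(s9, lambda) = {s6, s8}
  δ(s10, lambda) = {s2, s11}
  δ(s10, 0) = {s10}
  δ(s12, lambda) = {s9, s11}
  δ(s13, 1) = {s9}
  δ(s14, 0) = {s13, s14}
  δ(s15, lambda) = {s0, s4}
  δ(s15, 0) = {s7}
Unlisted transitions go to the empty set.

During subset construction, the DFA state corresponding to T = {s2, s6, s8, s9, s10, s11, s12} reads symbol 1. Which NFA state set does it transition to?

s2 on 1 → {s5}.
s8 on 1 → {s8}.
No 1-transition from s6, s9, s10, s11, s12.
Union after reading 1: {s5, s8}.
Now take the lambda-closure:
From s5 via lambda: add s1, s9.
From s8 via lambda: add s12.
From s9 via lambda: add s6.
From s12 via lambda: add s11.
From s6 via lambda: add s10.
From s10 via lambda: add s2.
No new states can be added; the closed set is {s1, s2, s5, s6, s8, s9, s10, s11, s12}.

{s1, s2, s5, s6, s8, s9, s10, s11, s12}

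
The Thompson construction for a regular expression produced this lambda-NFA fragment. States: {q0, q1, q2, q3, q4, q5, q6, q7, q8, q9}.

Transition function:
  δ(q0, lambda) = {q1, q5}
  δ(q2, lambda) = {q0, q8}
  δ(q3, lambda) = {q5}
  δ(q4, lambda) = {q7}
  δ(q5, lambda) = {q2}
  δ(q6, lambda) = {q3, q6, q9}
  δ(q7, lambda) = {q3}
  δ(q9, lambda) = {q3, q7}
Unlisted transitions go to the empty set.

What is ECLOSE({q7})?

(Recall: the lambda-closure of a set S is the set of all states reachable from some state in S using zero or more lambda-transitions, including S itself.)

Start with {q7}.
From q7 via lambda: add q3.
From q3 via lambda: add q5.
From q5 via lambda: add q2.
From q2 via lambda: add q0, q8.
From q0 via lambda: add q1.
No new states can be added; the closed set is {q0, q1, q2, q3, q5, q7, q8}.

{q0, q1, q2, q3, q5, q7, q8}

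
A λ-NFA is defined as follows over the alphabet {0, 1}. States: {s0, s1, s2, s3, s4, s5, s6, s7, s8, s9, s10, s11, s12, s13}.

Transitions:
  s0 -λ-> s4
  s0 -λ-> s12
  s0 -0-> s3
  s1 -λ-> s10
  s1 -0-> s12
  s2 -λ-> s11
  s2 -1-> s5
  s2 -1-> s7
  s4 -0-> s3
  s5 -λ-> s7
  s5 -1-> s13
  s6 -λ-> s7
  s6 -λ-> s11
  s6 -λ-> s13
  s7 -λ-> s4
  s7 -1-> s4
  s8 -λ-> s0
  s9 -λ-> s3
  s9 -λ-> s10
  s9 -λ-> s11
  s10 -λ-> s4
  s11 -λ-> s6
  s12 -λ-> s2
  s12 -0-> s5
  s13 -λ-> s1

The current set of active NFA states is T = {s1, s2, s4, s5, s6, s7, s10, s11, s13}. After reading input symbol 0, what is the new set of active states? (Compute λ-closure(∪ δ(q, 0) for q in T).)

s1 on 0 → {s12}.
s4 on 0 → {s3}.
No 0-transition from s2, s5, s6, s7, s10, s11, s13.
Union after reading 0: {s3, s12}.
Now take the λ-closure:
From s12 via λ: add s2.
From s2 via λ: add s11.
From s11 via λ: add s6.
From s6 via λ: add s7, s13.
From s7 via λ: add s4.
From s13 via λ: add s1.
From s1 via λ: add s10.
No new states can be added; the closed set is {s1, s2, s3, s4, s6, s7, s10, s11, s12, s13}.

{s1, s2, s3, s4, s6, s7, s10, s11, s12, s13}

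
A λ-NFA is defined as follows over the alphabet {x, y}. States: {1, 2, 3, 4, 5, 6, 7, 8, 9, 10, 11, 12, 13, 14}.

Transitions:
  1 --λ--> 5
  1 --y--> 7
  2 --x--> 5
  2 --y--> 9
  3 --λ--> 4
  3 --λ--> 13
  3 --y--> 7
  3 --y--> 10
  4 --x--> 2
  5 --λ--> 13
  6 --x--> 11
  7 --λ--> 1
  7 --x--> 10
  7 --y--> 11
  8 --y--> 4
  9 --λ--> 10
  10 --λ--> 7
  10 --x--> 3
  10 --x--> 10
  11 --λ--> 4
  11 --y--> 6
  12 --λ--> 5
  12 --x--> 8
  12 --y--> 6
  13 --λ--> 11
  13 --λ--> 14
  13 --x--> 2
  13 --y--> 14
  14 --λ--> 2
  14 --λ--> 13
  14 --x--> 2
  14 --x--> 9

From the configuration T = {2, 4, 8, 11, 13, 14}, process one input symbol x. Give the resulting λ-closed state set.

{1, 2, 4, 5, 7, 9, 10, 11, 13, 14}

2 on x → {5}.
4 on x → {2}.
13 on x → {2}.
14 on x → {2, 9}.
No x-transition from 8, 11.
Union after reading x: {2, 5, 9}.
Now take the λ-closure:
From 5 via λ: add 13.
From 9 via λ: add 10.
From 10 via λ: add 7.
From 13 via λ: add 11, 14.
From 7 via λ: add 1.
From 11 via λ: add 4.
No new states can be added; the closed set is {1, 2, 4, 5, 7, 9, 10, 11, 13, 14}.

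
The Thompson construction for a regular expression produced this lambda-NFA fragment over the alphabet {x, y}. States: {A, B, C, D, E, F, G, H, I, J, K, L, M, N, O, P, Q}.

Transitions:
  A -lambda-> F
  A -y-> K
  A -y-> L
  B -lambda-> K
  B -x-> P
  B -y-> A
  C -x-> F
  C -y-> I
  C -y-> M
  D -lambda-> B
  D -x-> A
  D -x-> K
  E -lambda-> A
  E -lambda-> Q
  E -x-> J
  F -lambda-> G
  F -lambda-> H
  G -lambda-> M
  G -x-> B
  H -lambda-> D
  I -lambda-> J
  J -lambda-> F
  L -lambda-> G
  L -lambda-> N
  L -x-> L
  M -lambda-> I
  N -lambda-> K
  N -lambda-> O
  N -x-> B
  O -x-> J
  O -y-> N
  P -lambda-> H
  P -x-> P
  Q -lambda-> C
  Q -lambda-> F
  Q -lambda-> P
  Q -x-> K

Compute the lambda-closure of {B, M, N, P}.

{B, D, F, G, H, I, J, K, M, N, O, P}

Start with {B, M, N, P}.
From B via lambda: add K.
From M via lambda: add I.
From N via lambda: add O.
From P via lambda: add H.
From H via lambda: add D.
From I via lambda: add J.
From J via lambda: add F.
From F via lambda: add G.
No new states can be added; the closed set is {B, D, F, G, H, I, J, K, M, N, O, P}.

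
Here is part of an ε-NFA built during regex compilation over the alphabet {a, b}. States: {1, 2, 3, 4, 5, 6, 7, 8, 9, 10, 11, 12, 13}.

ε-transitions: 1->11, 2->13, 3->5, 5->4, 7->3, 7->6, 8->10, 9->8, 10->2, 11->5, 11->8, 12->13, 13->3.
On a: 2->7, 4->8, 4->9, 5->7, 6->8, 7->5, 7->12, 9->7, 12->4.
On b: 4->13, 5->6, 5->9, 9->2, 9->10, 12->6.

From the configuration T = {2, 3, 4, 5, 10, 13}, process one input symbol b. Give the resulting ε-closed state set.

4 on b → {13}.
5 on b → {6, 9}.
No b-transition from 2, 3, 10, 13.
Union after reading b: {6, 9, 13}.
Now take the ε-closure:
From 9 via ε: add 8.
From 13 via ε: add 3.
From 3 via ε: add 5.
From 8 via ε: add 10.
From 5 via ε: add 4.
From 10 via ε: add 2.
No new states can be added; the closed set is {2, 3, 4, 5, 6, 8, 9, 10, 13}.

{2, 3, 4, 5, 6, 8, 9, 10, 13}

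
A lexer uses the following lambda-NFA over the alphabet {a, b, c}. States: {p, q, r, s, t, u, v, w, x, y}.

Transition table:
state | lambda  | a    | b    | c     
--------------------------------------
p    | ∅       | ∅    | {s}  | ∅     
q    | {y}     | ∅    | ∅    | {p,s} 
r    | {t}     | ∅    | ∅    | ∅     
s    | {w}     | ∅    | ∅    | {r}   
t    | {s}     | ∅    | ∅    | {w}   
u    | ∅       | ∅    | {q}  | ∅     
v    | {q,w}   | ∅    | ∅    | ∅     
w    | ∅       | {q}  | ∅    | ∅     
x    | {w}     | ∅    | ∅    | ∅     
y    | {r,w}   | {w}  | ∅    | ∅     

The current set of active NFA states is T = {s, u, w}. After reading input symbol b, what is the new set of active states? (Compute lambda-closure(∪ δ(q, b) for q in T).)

u on b → {q}.
No b-transition from s, w.
Union after reading b: {q}.
Now take the lambda-closure:
From q via lambda: add y.
From y via lambda: add r, w.
From r via lambda: add t.
From t via lambda: add s.
No new states can be added; the closed set is {q, r, s, t, w, y}.

{q, r, s, t, w, y}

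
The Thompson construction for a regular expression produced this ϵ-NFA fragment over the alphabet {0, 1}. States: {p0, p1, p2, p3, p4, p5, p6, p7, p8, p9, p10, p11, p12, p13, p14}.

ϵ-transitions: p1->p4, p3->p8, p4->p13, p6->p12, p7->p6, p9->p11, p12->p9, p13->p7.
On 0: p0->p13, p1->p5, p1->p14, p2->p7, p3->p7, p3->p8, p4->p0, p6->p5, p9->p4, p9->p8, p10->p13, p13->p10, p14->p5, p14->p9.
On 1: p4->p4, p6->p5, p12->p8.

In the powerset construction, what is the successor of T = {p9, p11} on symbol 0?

{p4, p6, p7, p8, p9, p11, p12, p13}

p9 on 0 → {p4, p8}.
No 0-transition from p11.
Union after reading 0: {p4, p8}.
Now take the ϵ-closure:
From p4 via ϵ: add p13.
From p13 via ϵ: add p7.
From p7 via ϵ: add p6.
From p6 via ϵ: add p12.
From p12 via ϵ: add p9.
From p9 via ϵ: add p11.
No new states can be added; the closed set is {p4, p6, p7, p8, p9, p11, p12, p13}.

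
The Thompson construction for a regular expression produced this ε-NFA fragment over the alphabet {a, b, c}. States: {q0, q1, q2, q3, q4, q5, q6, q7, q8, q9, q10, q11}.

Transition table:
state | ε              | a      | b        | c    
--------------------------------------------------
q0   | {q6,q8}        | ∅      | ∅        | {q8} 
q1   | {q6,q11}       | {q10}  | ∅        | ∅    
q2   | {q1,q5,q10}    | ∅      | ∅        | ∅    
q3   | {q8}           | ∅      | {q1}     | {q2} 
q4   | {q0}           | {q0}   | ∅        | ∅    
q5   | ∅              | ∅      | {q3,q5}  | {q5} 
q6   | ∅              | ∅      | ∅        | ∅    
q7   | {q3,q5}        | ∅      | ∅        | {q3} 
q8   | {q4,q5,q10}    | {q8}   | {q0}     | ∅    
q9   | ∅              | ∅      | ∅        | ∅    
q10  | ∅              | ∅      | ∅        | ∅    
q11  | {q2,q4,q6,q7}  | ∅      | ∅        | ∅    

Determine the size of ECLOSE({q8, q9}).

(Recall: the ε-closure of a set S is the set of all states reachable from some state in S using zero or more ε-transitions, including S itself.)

7

Start with {q8, q9}.
From q8 via ε: add q4, q5, q10.
From q4 via ε: add q0.
From q0 via ε: add q6.
ε-closure = {q0, q4, q5, q6, q8, q9, q10}, which has 7 states.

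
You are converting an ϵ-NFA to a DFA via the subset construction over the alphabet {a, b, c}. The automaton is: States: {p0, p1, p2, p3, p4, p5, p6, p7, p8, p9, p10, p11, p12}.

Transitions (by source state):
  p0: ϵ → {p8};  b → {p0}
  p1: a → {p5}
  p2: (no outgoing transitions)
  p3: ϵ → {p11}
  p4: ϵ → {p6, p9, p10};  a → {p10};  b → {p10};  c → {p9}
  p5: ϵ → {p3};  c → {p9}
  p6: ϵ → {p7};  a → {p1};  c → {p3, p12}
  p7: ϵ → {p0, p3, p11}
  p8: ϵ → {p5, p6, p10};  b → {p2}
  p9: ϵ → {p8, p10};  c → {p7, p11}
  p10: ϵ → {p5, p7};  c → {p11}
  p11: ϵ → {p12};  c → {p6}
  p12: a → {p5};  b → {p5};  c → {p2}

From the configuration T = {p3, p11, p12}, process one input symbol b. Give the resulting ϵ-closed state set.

p12 on b → {p5}.
No b-transition from p3, p11.
Union after reading b: {p5}.
Now take the ϵ-closure:
From p5 via ϵ: add p3.
From p3 via ϵ: add p11.
From p11 via ϵ: add p12.
No new states can be added; the closed set is {p3, p5, p11, p12}.

{p3, p5, p11, p12}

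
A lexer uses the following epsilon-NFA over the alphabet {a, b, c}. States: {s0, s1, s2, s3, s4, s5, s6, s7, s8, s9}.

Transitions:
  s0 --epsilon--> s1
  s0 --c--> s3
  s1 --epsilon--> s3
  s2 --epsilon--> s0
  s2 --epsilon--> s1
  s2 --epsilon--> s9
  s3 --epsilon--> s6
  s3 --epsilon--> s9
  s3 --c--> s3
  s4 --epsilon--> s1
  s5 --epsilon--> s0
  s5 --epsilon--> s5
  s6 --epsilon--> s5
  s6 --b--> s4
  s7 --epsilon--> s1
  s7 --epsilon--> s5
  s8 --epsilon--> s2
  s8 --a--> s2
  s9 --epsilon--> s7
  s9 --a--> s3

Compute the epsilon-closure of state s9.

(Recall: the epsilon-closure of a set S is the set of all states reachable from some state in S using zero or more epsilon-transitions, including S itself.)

Start with {s9}.
From s9 via epsilon: add s7.
From s7 via epsilon: add s1, s5.
From s1 via epsilon: add s3.
From s5 via epsilon: add s0.
From s3 via epsilon: add s6.
No new states can be added; the closed set is {s0, s1, s3, s5, s6, s7, s9}.

{s0, s1, s3, s5, s6, s7, s9}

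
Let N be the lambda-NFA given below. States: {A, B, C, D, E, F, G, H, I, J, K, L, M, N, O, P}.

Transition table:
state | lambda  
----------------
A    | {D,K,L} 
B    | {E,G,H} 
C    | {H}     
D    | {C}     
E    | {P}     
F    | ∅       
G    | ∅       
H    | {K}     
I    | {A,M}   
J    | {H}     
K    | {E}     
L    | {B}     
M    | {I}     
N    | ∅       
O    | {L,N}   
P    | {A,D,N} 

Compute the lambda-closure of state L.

{A, B, C, D, E, G, H, K, L, N, P}

Start with {L}.
From L via lambda: add B.
From B via lambda: add E, G, H.
From E via lambda: add P.
From H via lambda: add K.
From P via lambda: add A, D, N.
From D via lambda: add C.
No new states can be added; the closed set is {A, B, C, D, E, G, H, K, L, N, P}.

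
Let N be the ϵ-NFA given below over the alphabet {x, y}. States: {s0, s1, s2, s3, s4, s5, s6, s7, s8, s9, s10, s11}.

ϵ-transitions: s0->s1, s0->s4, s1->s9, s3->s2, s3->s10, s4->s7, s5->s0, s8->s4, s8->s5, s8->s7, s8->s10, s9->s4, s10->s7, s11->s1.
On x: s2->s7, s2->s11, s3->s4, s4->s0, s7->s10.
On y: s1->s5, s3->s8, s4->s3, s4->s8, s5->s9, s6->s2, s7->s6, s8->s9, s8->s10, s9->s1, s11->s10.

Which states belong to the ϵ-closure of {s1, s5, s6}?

Start with {s1, s5, s6}.
From s1 via ϵ: add s9.
From s5 via ϵ: add s0.
From s0 via ϵ: add s4.
From s4 via ϵ: add s7.
No new states can be added; the closed set is {s0, s1, s4, s5, s6, s7, s9}.

{s0, s1, s4, s5, s6, s7, s9}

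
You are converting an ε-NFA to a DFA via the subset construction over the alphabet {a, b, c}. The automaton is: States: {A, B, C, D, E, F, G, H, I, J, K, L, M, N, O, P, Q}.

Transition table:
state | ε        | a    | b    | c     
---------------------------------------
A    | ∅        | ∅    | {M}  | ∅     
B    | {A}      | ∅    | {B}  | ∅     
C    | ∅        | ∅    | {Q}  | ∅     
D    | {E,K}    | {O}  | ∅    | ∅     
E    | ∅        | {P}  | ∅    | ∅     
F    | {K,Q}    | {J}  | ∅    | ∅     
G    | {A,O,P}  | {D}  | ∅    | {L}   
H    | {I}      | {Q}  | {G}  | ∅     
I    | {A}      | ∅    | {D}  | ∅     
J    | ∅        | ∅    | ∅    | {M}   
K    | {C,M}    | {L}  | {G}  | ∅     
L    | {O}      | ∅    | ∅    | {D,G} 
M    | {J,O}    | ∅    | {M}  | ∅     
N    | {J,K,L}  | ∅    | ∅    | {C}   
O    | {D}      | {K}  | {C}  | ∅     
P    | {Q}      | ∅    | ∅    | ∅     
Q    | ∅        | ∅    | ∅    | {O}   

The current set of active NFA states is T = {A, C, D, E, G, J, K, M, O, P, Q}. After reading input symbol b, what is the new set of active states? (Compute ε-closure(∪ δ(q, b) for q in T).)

A on b → {M}.
C on b → {Q}.
K on b → {G}.
M on b → {M}.
O on b → {C}.
No b-transition from D, E, G, J, P, Q.
Union after reading b: {C, G, M, Q}.
Now take the ε-closure:
From G via ε: add A, O, P.
From M via ε: add J.
From O via ε: add D.
From D via ε: add E, K.
No new states can be added; the closed set is {A, C, D, E, G, J, K, M, O, P, Q}.

{A, C, D, E, G, J, K, M, O, P, Q}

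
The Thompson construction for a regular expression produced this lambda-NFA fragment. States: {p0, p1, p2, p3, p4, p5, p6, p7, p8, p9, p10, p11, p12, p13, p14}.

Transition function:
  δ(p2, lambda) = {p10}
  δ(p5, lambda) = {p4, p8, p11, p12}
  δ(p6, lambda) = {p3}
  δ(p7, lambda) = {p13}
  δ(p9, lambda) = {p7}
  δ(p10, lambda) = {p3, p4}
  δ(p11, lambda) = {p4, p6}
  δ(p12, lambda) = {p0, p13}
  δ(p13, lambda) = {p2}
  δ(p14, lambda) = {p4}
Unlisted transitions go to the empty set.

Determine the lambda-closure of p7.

Start with {p7}.
From p7 via lambda: add p13.
From p13 via lambda: add p2.
From p2 via lambda: add p10.
From p10 via lambda: add p3, p4.
No new states can be added; the closed set is {p2, p3, p4, p7, p10, p13}.

{p2, p3, p4, p7, p10, p13}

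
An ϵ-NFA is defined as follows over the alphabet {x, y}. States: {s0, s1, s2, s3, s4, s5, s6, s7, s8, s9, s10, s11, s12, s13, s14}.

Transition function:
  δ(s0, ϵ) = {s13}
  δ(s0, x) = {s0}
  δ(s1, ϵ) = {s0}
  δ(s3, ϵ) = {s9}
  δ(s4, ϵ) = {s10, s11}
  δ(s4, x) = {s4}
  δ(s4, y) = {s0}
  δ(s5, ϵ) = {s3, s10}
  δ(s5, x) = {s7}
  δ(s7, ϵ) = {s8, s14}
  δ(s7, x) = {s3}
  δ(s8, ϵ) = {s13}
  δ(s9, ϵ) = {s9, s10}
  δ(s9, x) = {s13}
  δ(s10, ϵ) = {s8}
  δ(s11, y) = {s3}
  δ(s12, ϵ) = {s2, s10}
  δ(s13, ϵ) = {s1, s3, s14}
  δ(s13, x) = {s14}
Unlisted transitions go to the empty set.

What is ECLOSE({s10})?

{s0, s1, s3, s8, s9, s10, s13, s14}

Start with {s10}.
From s10 via ϵ: add s8.
From s8 via ϵ: add s13.
From s13 via ϵ: add s1, s3, s14.
From s1 via ϵ: add s0.
From s3 via ϵ: add s9.
No new states can be added; the closed set is {s0, s1, s3, s8, s9, s10, s13, s14}.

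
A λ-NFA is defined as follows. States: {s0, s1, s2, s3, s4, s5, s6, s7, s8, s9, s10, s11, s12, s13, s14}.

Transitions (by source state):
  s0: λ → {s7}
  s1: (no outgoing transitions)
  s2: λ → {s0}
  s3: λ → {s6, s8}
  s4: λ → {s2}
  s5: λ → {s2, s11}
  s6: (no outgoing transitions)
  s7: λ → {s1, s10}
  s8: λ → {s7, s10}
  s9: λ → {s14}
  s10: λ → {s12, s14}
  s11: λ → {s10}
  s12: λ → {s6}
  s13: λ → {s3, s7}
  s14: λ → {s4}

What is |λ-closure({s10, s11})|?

10

Start with {s10, s11}.
From s10 via λ: add s12, s14.
From s12 via λ: add s6.
From s14 via λ: add s4.
From s4 via λ: add s2.
From s2 via λ: add s0.
From s0 via λ: add s7.
From s7 via λ: add s1.
λ-closure = {s0, s1, s2, s4, s6, s7, s10, s11, s12, s14}, which has 10 states.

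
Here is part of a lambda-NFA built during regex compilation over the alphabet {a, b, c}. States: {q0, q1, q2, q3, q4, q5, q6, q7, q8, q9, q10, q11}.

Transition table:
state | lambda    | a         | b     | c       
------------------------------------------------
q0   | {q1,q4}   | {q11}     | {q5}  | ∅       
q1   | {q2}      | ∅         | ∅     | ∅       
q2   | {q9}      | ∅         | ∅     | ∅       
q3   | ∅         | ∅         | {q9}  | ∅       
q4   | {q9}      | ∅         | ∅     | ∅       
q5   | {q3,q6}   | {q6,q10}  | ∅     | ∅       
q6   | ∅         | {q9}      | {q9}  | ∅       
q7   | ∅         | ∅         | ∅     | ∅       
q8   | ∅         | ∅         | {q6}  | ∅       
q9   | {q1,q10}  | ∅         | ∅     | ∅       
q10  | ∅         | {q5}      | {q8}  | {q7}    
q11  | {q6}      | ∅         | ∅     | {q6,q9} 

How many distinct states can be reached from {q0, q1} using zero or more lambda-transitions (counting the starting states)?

Start with {q0, q1}.
From q0 via lambda: add q4.
From q1 via lambda: add q2.
From q2 via lambda: add q9.
From q9 via lambda: add q10.
lambda-closure = {q0, q1, q2, q4, q9, q10}, which has 6 states.

6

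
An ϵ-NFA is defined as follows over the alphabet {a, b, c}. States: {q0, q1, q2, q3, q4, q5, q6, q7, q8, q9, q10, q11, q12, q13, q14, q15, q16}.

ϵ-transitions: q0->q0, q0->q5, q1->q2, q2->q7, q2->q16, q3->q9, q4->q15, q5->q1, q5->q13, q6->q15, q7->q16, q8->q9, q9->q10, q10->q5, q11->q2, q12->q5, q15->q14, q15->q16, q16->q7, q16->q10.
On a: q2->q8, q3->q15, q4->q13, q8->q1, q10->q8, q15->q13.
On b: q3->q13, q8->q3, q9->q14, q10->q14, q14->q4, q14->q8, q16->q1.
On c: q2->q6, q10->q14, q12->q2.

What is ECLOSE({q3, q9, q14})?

{q1, q2, q3, q5, q7, q9, q10, q13, q14, q16}

Start with {q3, q9, q14}.
From q9 via ϵ: add q10.
From q10 via ϵ: add q5.
From q5 via ϵ: add q1, q13.
From q1 via ϵ: add q2.
From q2 via ϵ: add q7, q16.
No new states can be added; the closed set is {q1, q2, q3, q5, q7, q9, q10, q13, q14, q16}.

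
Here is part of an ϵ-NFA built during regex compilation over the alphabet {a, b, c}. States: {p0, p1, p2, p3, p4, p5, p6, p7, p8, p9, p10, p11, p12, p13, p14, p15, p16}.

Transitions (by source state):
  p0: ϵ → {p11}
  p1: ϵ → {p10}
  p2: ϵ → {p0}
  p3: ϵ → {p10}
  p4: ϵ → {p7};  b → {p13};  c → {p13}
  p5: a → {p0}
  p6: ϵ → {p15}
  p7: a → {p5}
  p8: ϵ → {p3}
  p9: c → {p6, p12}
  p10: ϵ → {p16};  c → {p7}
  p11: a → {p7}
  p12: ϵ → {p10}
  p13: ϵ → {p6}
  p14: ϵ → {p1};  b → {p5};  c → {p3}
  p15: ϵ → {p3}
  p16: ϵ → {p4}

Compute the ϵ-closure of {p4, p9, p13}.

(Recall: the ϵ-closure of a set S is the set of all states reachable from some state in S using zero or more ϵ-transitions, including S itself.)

Start with {p4, p9, p13}.
From p4 via ϵ: add p7.
From p13 via ϵ: add p6.
From p6 via ϵ: add p15.
From p15 via ϵ: add p3.
From p3 via ϵ: add p10.
From p10 via ϵ: add p16.
No new states can be added; the closed set is {p3, p4, p6, p7, p9, p10, p13, p15, p16}.

{p3, p4, p6, p7, p9, p10, p13, p15, p16}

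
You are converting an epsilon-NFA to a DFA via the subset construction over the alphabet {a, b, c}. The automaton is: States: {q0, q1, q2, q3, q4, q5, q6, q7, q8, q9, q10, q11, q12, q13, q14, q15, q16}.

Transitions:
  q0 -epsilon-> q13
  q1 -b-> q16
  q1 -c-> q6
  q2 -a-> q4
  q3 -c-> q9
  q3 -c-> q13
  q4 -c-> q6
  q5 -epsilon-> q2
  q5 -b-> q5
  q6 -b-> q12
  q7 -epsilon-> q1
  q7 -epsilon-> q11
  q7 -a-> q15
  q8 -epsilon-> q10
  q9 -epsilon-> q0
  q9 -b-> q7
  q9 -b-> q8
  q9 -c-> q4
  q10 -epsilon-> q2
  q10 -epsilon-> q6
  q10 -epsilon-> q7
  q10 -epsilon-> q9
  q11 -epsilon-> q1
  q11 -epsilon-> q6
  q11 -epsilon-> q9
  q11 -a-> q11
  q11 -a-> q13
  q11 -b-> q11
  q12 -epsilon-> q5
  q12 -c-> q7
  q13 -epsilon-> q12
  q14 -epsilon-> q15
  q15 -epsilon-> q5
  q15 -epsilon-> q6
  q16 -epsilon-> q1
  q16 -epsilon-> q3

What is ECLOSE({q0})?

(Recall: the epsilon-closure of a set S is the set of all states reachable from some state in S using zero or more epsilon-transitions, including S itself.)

{q0, q2, q5, q12, q13}

Start with {q0}.
From q0 via epsilon: add q13.
From q13 via epsilon: add q12.
From q12 via epsilon: add q5.
From q5 via epsilon: add q2.
No new states can be added; the closed set is {q0, q2, q5, q12, q13}.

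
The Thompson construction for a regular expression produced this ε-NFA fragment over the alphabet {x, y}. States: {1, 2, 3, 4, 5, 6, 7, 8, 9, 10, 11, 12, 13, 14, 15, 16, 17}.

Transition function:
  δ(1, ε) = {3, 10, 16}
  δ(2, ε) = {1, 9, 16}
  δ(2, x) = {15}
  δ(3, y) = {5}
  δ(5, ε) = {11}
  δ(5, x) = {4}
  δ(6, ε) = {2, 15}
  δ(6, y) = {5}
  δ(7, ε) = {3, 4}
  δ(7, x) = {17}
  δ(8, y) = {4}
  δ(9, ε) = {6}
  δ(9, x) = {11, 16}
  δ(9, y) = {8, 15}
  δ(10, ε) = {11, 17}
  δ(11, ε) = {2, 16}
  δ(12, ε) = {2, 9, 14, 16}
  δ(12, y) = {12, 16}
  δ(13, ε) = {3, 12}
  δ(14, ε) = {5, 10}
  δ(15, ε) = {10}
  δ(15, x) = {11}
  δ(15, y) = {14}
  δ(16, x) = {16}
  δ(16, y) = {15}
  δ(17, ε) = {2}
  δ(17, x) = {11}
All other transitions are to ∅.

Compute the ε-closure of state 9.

{1, 2, 3, 6, 9, 10, 11, 15, 16, 17}

Start with {9}.
From 9 via ε: add 6.
From 6 via ε: add 2, 15.
From 2 via ε: add 1, 16.
From 15 via ε: add 10.
From 1 via ε: add 3.
From 10 via ε: add 11, 17.
No new states can be added; the closed set is {1, 2, 3, 6, 9, 10, 11, 15, 16, 17}.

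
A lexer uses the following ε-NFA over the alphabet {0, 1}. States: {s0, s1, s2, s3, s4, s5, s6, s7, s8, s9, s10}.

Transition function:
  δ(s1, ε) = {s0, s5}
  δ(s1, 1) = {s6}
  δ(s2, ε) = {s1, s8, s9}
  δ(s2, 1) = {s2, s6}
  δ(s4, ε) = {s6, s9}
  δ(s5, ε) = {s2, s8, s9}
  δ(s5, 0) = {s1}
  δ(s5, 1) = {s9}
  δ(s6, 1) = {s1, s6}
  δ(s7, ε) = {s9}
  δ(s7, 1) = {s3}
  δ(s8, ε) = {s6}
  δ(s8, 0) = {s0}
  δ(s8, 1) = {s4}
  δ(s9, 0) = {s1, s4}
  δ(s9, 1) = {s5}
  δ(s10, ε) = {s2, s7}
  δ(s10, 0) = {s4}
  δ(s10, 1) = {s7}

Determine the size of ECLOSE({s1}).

7

Start with {s1}.
From s1 via ε: add s0, s5.
From s5 via ε: add s2, s8, s9.
From s8 via ε: add s6.
ε-closure = {s0, s1, s2, s5, s6, s8, s9}, which has 7 states.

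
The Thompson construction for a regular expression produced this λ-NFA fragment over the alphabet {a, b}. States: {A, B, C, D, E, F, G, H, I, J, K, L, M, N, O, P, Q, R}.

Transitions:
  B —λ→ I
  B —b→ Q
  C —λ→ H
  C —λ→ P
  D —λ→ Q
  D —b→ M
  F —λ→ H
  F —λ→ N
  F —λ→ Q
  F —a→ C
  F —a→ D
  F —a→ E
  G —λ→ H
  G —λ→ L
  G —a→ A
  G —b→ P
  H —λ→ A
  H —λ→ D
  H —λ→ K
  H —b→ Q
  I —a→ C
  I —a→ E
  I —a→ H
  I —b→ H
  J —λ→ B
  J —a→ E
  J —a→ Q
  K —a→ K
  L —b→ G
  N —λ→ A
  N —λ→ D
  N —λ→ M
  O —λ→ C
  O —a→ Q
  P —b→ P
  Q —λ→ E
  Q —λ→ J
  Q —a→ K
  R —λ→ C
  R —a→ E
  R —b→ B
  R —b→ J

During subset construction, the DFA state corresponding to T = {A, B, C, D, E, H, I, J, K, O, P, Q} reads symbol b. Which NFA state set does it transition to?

{A, B, D, E, H, I, J, K, M, P, Q}

B on b → {Q}.
D on b → {M}.
H on b → {Q}.
I on b → {H}.
P on b → {P}.
No b-transition from A, C, E, J, K, O, Q.
Union after reading b: {H, M, P, Q}.
Now take the λ-closure:
From H via λ: add A, D, K.
From Q via λ: add E, J.
From J via λ: add B.
From B via λ: add I.
No new states can be added; the closed set is {A, B, D, E, H, I, J, K, M, P, Q}.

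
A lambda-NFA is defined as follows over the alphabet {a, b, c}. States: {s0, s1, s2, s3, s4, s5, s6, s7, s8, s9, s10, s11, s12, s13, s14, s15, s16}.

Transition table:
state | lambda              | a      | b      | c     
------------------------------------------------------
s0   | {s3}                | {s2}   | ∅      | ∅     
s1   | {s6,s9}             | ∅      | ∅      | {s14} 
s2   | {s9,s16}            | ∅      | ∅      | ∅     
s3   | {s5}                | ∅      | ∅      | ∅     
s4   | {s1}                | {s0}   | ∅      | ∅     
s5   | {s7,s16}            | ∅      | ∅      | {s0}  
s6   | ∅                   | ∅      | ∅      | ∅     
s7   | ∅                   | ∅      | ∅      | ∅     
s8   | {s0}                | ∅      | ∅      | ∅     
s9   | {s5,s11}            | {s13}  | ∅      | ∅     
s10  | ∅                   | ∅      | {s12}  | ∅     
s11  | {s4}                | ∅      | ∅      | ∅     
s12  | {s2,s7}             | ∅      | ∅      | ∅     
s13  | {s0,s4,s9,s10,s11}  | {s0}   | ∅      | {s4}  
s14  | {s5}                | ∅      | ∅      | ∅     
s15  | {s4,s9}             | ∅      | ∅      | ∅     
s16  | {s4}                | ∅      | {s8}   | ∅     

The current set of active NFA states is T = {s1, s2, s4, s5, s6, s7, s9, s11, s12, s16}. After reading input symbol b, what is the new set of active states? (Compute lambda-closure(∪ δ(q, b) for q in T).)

{s0, s1, s3, s4, s5, s6, s7, s8, s9, s11, s16}

s16 on b → {s8}.
No b-transition from s1, s2, s4, s5, s6, s7, s9, s11, s12.
Union after reading b: {s8}.
Now take the lambda-closure:
From s8 via lambda: add s0.
From s0 via lambda: add s3.
From s3 via lambda: add s5.
From s5 via lambda: add s7, s16.
From s16 via lambda: add s4.
From s4 via lambda: add s1.
From s1 via lambda: add s6, s9.
From s9 via lambda: add s11.
No new states can be added; the closed set is {s0, s1, s3, s4, s5, s6, s7, s8, s9, s11, s16}.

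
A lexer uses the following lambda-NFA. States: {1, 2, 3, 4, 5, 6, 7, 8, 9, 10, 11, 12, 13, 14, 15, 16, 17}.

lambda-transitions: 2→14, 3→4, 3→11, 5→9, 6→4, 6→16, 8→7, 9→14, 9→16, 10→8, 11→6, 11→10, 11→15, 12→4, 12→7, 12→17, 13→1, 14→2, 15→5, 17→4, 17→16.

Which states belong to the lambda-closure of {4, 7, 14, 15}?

{2, 4, 5, 7, 9, 14, 15, 16}

Start with {4, 7, 14, 15}.
From 14 via lambda: add 2.
From 15 via lambda: add 5.
From 5 via lambda: add 9.
From 9 via lambda: add 16.
No new states can be added; the closed set is {2, 4, 5, 7, 9, 14, 15, 16}.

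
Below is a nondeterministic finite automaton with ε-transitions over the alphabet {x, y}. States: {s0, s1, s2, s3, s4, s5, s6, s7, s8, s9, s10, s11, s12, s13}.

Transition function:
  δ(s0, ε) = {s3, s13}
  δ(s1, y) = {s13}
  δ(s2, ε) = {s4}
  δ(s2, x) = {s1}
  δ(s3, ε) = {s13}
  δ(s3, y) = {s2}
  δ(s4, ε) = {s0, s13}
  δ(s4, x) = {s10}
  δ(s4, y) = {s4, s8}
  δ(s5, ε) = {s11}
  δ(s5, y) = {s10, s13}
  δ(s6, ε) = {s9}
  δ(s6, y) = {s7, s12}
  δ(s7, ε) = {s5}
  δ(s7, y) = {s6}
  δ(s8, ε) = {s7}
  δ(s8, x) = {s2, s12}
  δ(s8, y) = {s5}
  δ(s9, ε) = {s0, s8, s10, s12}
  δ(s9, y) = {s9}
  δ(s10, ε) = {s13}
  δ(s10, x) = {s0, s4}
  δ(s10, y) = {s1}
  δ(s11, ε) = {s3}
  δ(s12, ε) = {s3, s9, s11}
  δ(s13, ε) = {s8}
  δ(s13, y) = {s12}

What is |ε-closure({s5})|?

Start with {s5}.
From s5 via ε: add s11.
From s11 via ε: add s3.
From s3 via ε: add s13.
From s13 via ε: add s8.
From s8 via ε: add s7.
ε-closure = {s3, s5, s7, s8, s11, s13}, which has 6 states.

6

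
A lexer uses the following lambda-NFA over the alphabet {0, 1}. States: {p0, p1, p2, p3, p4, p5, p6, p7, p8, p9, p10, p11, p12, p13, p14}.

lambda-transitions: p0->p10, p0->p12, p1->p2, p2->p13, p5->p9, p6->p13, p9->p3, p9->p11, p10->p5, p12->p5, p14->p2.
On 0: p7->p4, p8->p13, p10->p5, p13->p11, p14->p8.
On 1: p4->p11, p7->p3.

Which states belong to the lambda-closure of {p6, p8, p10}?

{p3, p5, p6, p8, p9, p10, p11, p13}

Start with {p6, p8, p10}.
From p6 via lambda: add p13.
From p10 via lambda: add p5.
From p5 via lambda: add p9.
From p9 via lambda: add p3, p11.
No new states can be added; the closed set is {p3, p5, p6, p8, p9, p10, p11, p13}.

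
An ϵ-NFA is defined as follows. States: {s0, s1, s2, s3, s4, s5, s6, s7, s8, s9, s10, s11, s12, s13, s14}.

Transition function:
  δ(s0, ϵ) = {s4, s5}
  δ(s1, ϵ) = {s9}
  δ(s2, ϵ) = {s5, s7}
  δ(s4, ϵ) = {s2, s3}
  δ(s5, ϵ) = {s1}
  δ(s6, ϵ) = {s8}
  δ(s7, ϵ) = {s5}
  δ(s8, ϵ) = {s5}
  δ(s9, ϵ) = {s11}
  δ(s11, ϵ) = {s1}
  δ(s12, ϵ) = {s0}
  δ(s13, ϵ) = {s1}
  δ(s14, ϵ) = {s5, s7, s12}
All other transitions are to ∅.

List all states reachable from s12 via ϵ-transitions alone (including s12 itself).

{s0, s1, s2, s3, s4, s5, s7, s9, s11, s12}

Start with {s12}.
From s12 via ϵ: add s0.
From s0 via ϵ: add s4, s5.
From s4 via ϵ: add s2, s3.
From s5 via ϵ: add s1.
From s1 via ϵ: add s9.
From s2 via ϵ: add s7.
From s9 via ϵ: add s11.
No new states can be added; the closed set is {s0, s1, s2, s3, s4, s5, s7, s9, s11, s12}.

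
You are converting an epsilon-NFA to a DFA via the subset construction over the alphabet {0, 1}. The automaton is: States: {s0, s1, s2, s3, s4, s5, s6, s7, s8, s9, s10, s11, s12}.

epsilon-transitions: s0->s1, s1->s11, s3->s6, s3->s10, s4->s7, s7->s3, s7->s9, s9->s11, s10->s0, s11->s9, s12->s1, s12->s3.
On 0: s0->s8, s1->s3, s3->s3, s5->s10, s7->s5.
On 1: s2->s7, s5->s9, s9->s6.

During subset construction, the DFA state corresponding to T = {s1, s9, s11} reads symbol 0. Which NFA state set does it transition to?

{s0, s1, s3, s6, s9, s10, s11}

s1 on 0 → {s3}.
No 0-transition from s9, s11.
Union after reading 0: {s3}.
Now take the epsilon-closure:
From s3 via epsilon: add s6, s10.
From s10 via epsilon: add s0.
From s0 via epsilon: add s1.
From s1 via epsilon: add s11.
From s11 via epsilon: add s9.
No new states can be added; the closed set is {s0, s1, s3, s6, s9, s10, s11}.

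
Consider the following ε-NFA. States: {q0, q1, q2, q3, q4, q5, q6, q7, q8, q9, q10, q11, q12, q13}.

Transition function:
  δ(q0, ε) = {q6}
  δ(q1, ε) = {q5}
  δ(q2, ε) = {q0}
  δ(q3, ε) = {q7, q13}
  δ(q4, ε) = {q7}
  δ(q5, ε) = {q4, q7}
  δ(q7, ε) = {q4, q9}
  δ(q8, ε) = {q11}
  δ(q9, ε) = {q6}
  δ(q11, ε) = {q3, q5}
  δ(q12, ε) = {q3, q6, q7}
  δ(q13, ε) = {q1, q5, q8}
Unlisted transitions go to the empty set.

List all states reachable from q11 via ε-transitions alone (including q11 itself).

{q1, q3, q4, q5, q6, q7, q8, q9, q11, q13}

Start with {q11}.
From q11 via ε: add q3, q5.
From q3 via ε: add q7, q13.
From q5 via ε: add q4.
From q7 via ε: add q9.
From q13 via ε: add q1, q8.
From q9 via ε: add q6.
No new states can be added; the closed set is {q1, q3, q4, q5, q6, q7, q8, q9, q11, q13}.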